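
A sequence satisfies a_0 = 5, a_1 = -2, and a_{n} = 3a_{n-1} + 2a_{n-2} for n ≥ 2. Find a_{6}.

The ordinary generating function has denominator 1 - 3q - 2q^2.
Iterating the recurrence: a_0,…,a_{6} = 5, -2, 4, 8, 32, 112, 400.

400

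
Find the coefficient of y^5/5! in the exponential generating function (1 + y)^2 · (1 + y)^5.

2520

The EGF product rule gives c_5 = Σ_{k_1+k_2=5} C(5; k_1,k_2) · ∏ g_i(k_i), where (1+y)^2 gives the falling factorial (2)_k; (1+y)^5 gives the falling factorial (5)_k.
g_1(k) for k = 0…5: 1, 2, 2, 0, 0, 0.
g_2(k) for k = 0…5: 1, 5, 20, 60, 120, 120.
c_5 = Σ_k C(5,k)·g_1(k)·g_2(5−k) = 1·1·120 + 5·2·120 + 10·2·60 = 120 + 1200 + 1200 = 2520.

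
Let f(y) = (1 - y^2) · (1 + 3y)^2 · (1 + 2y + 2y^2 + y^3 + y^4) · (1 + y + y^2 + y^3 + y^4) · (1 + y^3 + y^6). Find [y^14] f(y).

-78

(1 - y^2) has coefficients 1,0,-1 for degrees 0…2.
(1 + 3y)^2 has coefficients 1,6,9,0,0,0,0,0,0,0,0,0,0,0,0 for degrees 0…14.
Multiplying by (1 + 2y + 2y^2 + y^3 + y^4) gives running coefficients 1,8,23,31,25,15,9,0,0,0,0,0,0,0,0 for degrees 0…14.
Multiplying by (1 + y + y^2 + y^3 + y^4) gives running coefficients 1,9,32,63,88,102,103,80,49,24,9,0,0,0,0 for degrees 0…14.
Finally multiplying by (1 + y^3 + y^6), the product of all factors after the first has coefficients 1,9,32,64,97,134,167,177,183,190,177,151,127,89,49 for degrees 0…14.
[y^14] = 1·49 − 1·127 = -78.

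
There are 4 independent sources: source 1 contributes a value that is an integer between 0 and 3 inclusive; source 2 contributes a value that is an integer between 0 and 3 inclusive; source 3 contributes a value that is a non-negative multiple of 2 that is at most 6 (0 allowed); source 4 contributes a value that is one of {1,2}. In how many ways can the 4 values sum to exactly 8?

The generating function for the choices is (1 + t + t^2 + t^3)·(1 + t + t^2 + t^3)·(1 + t^2 + t^4 + t^6)·(t + t^2); the count is [t^8].
(1 + t + t^2 + t^3) has coefficients 1,1,1,1 for degrees 0…3.
(1 + t + t^2 + t^3) has coefficients 1,1,1,1,0,0,0,0,0 for degrees 0…8.
Multiplying by (1 + t^2 + t^4 + t^6) gives running coefficients 1,1,2,2,2,2,2,2,1 for degrees 0…8.
Finally multiplying by (t + t^2), the product of all factors after the first has coefficients 0,1,2,3,4,4,4,4,4 for degrees 0…8.
[t^8] = 1·4 + 1·4 + 1·4 + 1·4 = 16.

16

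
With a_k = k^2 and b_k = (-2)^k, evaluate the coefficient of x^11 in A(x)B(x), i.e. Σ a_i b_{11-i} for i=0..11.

Write out a_i and b_{11-i} for i = 0,…,11 and sum the products.
Σ = 0·(-2048) + 1·1024 + 4·(-512) + 9·256 + 16·(-128) + 25·64 + 36·(-32) + 49·16 + 64·(-8) + 81·4 + 100·(-2) + 121·1 = 197.

197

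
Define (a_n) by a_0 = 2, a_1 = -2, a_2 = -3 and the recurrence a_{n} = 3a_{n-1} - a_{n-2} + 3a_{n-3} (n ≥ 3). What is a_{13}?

-159434

The ordinary generating function has denominator 1 - 3z + z^2 - 3z^3.
Iterating the recurrence: a_0,…,a_{13} = 2, -2, -3, -1, -6, -26, -75, -217, -654, -1970, -5907, -17713, -53142, -159434.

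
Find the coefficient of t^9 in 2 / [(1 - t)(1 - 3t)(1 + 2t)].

35156

Partial fractions give a closed form: a_n = (-1/3)·1^n + (9/5)·3^n + (8/15)·(-2)^n.
At n = 9: a_9 = 35156.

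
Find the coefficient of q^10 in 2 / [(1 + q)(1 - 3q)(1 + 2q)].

Partial fractions give a closed form: a_n = (-1/2)·(-1)^n + (9/10)·3^n + (8/5)·(-2)^n.
At n = 10: a_10 = 54782.

54782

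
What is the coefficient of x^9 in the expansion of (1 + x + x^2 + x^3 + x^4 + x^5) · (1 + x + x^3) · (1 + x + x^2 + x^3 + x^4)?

(1 + x + x^2 + x^3 + x^4 + x^5) has coefficients 1,1,1,1,1,1 for degrees 0…5.
(1 + x + x^3) has coefficients 1,1,0,1,0,0,0,0,0,0 for degrees 0…9.
Finally multiplying by (1 + x + x^2 + x^3 + x^4), the product of all factors after the first has coefficients 1,2,2,3,3,2,1,1,0,0 for degrees 0…9.
[x^9] = 1·0 + 1·0 + 1·1 + 1·1 + 1·2 + 1·3 = 7.

7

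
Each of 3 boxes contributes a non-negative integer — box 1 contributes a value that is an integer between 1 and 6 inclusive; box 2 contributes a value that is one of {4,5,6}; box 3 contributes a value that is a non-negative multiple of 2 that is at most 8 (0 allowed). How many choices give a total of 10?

8

The generating function for the choices is (z + z^2 + z^3 + z^4 + z^5 + z^6)·(z^4 + z^5 + z^6)·(1 + z^2 + z^4 + z^6 + z^8); the count is [z^10].
(z + z^2 + z^3 + z^4 + z^5 + z^6) has coefficients 0,1,1,1,1,1,1 for degrees 0…6.
(z^4 + z^5 + z^6) has coefficients 0,0,0,0,1,1,1,0,0,0,0 for degrees 0…10.
Finally multiplying by (1 + z^2 + z^4 + z^6 + z^8), the product of all factors after the first has coefficients 0,0,0,0,1,1,2,1,2,1,2 for degrees 0…10.
[z^10] = 1·1 + 1·2 + 1·1 + 1·2 + 1·1 + 1·1 = 8.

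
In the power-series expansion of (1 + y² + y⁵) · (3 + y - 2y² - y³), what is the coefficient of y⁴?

-2

(1 + y² + y⁵) has coefficients 1,0,1,0,0 for degrees 0…4.
(3 + y - 2y² - y³) has coefficients 3,1,-2,-1,0 for degrees 0…4.
[y⁴] = 1·0 + 1·(-2) = -2.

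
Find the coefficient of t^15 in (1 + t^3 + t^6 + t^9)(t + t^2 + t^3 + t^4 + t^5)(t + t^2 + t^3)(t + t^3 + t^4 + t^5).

(1 + t^3 + t^6 + t^9) has coefficients 1,0,0,1,0,0,1,0,0,1 for degrees 0…9.
(t + t^2 + t^3 + t^4 + t^5) has coefficients 0,1,1,1,1,1,0,0,0,0,0,0,0,0,0,0 for degrees 0…15.
Multiplying by (t + t^2 + t^3) gives running coefficients 0,0,1,2,3,3,3,2,1,0,0,0,0,0,0,0 for degrees 0…15.
Finally multiplying by (t + t^3 + t^4 + t^5), the product of all factors after the first has coefficients 0,0,0,1,2,4,6,9,10,10,8,6,3,1,0,0 for degrees 0…15.
[t^15] = 1·0 + 1·3 + 1·10 + 1·6 = 19.

19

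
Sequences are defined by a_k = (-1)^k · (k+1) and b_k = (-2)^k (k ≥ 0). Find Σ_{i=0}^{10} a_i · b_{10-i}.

4083

Write out a_i and b_{10-i} for i = 0,…,10 and sum the products.
Σ = 1·1024 − 2·(-512) + 3·256 − 4·(-128) + 5·64 − 6·(-32) + 7·16 − 8·(-8) + 9·4 − 10·(-2) + 11·1 = 4083.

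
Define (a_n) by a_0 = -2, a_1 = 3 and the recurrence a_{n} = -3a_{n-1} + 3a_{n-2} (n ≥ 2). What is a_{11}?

The ordinary generating function has denominator 1 + 3t - 3t^2.
Iterating the recurrence: a_0,…,a_{11} = -2, 3, -15, 54, -207, 783, -2970, 11259, -42687, 161838, -613575, 2326239.

2326239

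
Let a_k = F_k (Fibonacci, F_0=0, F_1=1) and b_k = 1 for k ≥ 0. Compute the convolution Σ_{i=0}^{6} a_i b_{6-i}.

20

The convolution is the x^6 coefficient of A(x)B(x).
Σ = 0·1 + 1·1 + 1·1 + 2·1 + 3·1 + 5·1 + 8·1 = 20.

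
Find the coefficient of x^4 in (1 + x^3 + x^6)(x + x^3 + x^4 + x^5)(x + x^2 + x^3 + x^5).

(1 + x^3 + x^6) has coefficients 1,0,0,1,0 for degrees 0…4.
(x + x^3 + x^4 + x^5) has coefficients 0,1,0,1,1 for degrees 0…4.
Finally multiplying by (x + x^2 + x^3 + x^5), the product of all factors after the first has coefficients 0,0,1,1,2 for degrees 0…4.
[x^4] = 1·2 + 1·0 = 2.

2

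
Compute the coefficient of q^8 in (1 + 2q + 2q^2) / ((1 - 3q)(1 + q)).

The denominator gives the recurrence a_n = 2a_(n−1) + 3a_(n−2) for n ≥ 3; the numerator fixes a_0 = 1, a_1 = 4, a_2 = 13.
Iterating: 1, 4, 13, 38, 115, 344, 1033, 3098, 9295, so a_8 = 9295.

9295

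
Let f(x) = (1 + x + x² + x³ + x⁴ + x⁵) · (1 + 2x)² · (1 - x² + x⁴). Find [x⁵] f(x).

(1 + x + x² + x³ + x⁴ + x⁵) has coefficients 1,1,1,1,1,1 for degrees 0…5.
(1 + 2x)² has coefficients 1,4,4,0,0,0 for degrees 0…5.
Finally multiplying by (1 - x² + x⁴), the product of all factors after the first has coefficients 1,4,3,-4,-3,4 for degrees 0…5.
[x⁵] = 1·4 + 1·(-3) + 1·(-4) + 1·3 + 1·4 + 1·1 = 5.

5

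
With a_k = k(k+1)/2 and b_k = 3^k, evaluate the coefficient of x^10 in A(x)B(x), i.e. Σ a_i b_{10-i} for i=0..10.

Write out a_i and b_{10-i} for i = 0,…,10 and sum the products.
Σ = 0·59049 + 1·19683 + 3·6561 + 6·2187 + 10·729 + 15·243 + 21·81 + 28·27 + 36·9 + 45·3 + 55·1 = 66394.

66394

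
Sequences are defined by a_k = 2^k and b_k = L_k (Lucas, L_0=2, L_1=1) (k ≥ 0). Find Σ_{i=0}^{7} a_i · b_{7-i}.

Write out a_i and b_{7-i} for i = 0,…,7 and sum the products.
Σ = 1·29 + 2·18 + 4·11 + 8·7 + 16·4 + 32·3 + 64·1 + 128·2 = 645.

645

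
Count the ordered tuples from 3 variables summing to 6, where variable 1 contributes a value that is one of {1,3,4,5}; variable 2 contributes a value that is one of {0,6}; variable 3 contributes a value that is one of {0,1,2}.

2

The generating function for the choices is (t + t^3 + t^4 + t^5)·(1 + t^6)·(1 + t + t^2); the count is [t^6].
(t + t^3 + t^4 + t^5) has coefficients 0,1,0,1,1,1 for degrees 0…5.
(1 + t^6) has coefficients 1,0,0,0,0,0,1 for degrees 0…6.
Finally multiplying by (1 + t + t^2), the product of all factors after the first has coefficients 1,1,1,0,0,0,1 for degrees 0…6.
[t^6] = 1·0 + 1·0 + 1·1 + 1·1 = 2.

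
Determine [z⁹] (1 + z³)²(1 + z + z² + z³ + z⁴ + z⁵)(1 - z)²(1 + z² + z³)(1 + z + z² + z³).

(1 + z³)² has coefficients 1,0,0,2,0,0,1 for degrees 0…6.
(1 + z + z² + z³ + z⁴ + z⁵) has coefficients 1,1,1,1,1,1,0,0,0,0 for degrees 0…9.
Multiplying by (1 - z)² gives running coefficients 1,-1,0,0,0,0,-1,1,0,0 for degrees 0…9.
Multiplying by (1 + z² + z³) gives running coefficients 1,-1,1,0,-1,0,-1,1,-1,0 for degrees 0…9.
Finally multiplying by (1 + z + z² + z³), the product of all factors after the first has coefficients 1,0,1,1,-1,0,-2,-1,-1,-1 for degrees 0…9.
[z⁹] = 1·(-1) + 2·(-2) + 1·1 = -4.

-4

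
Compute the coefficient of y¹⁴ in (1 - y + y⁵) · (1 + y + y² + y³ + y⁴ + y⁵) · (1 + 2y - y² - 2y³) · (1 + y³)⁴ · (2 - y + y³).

15

(1 - y + y⁵) has coefficients 1,-1,0,0,0,1 for degrees 0…5.
(1 + y + y² + y³ + y⁴ + y⁵) has coefficients 1,1,1,1,1,1,0,0,0,0,0,0,0,0,0 for degrees 0…14.
Multiplying by (1 + 2y - y² - 2y³) gives running coefficients 1,3,2,0,0,0,-1,-3,-2,0,0,0,0,0,0 for degrees 0…14.
Multiplying by (1 + y³)⁴ gives running coefficients 1,3,2,4,12,8,5,15,10,0,0,0,-5,-15,-10 for degrees 0…14.
Finally multiplying by (2 - y + y³), the product of all factors after the first has coefficients 2,5,1,7,23,6,6,37,13,-5,15,10,-10,-25,-5 for degrees 0…14.
[y¹⁴] = 1·(-5) − 1·(-25) + 1·(-5) = 15.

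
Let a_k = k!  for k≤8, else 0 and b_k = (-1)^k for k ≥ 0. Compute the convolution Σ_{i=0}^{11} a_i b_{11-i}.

-35900

The convolution is the t^11 coefficient of A(t)B(t).
Σ = 1·(-1) + 1·1 + 2·(-1) + 6·1 + 24·(-1) + 120·1 + 720·(-1) + 5040·1 + 40320·(-1) + 0·1 + 0·(-1) + 0·1 = -35900.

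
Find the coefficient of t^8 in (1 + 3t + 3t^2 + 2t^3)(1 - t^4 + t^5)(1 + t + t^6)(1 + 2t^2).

(1 + 3t + 3t^2 + 2t^3) has coefficients 1,3,3,2 for degrees 0…3.
(1 - t^4 + t^5) has coefficients 1,0,0,0,-1,1,0,0,0 for degrees 0…8.
Multiplying by (1 + t + t^6) gives running coefficients 1,1,0,0,-1,0,2,0,0 for degrees 0…8.
Finally multiplying by (1 + 2t^2), the product of all factors after the first has coefficients 1,1,2,2,-1,0,0,0,4 for degrees 0…8.
[t^8] = 1·4 + 3·0 + 3·0 + 2·0 = 4.

4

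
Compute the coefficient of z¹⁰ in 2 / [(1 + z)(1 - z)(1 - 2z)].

Partial fractions give a closed form: a_n = (1/3)·(-1)^n + (-1)·1^n + (8/3)·2^n.
At n = 10: a_10 = 2730.

2730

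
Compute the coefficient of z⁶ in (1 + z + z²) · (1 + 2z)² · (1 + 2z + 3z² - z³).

(1 + z + z²) has coefficients 1,1,1 for degrees 0…2.
(1 + 2z)² has coefficients 1,4,4,0,0,0,0 for degrees 0…6.
Finally multiplying by (1 + 2z + 3z² - z³), the product of all factors after the first has coefficients 1,6,15,19,8,-4,0 for degrees 0…6.
[z⁶] = 1·0 + 1·(-4) + 1·8 = 4.

4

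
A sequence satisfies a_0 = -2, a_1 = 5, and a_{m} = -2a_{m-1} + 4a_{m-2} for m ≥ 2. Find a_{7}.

6208

The ordinary generating function has denominator 1 + 2y - 4y^2.
Iterating the recurrence: a_0,…,a_{7} = -2, 5, -18, 56, -184, 592, -1920, 6208.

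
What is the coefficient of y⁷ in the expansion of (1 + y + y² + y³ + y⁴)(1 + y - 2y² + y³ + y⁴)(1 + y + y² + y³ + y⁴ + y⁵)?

(1 + y + y² + y³ + y⁴) has coefficients 1,1,1,1,1 for degrees 0…4.
(1 + y - 2y² + y³ + y⁴) has coefficients 1,1,-2,1,1,0,0,0 for degrees 0…7.
Finally multiplying by (1 + y + y² + y³ + y⁴ + y⁵), the product of all factors after the first has coefficients 1,2,0,1,2,2,1,0 for degrees 0…7.
[y⁷] = 1·0 + 1·1 + 1·2 + 1·2 + 1·1 = 6.

6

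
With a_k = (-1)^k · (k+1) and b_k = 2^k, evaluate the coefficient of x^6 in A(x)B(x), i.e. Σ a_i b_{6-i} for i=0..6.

31

This is [x^6] in the product of the two ordinary generating functions.
Σ = 1·64 − 2·32 + 3·16 − 4·8 + 5·4 − 6·2 + 7·1 = 31.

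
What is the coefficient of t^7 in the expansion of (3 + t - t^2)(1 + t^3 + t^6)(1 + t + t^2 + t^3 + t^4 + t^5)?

(3 + t - t^2) has coefficients 3,1,-1 for degrees 0…2.
(1 + t^3 + t^6) has coefficients 1,0,0,1,0,0,1,0 for degrees 0…7.
Finally multiplying by (1 + t + t^2 + t^3 + t^4 + t^5), the product of all factors after the first has coefficients 1,1,1,2,2,2,2,2 for degrees 0…7.
[t^7] = 3·2 + 1·2 − 1·2 = 6.

6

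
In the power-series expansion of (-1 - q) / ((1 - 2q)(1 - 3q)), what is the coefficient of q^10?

-233124

The denominator gives the recurrence a_n = 5a_(n−1) − 6a_(n−2) for n ≥ 2; the numerator fixes a_0 = -1, a_1 = -6.
Iterating: -1, -6, -24, -84, -276, -876, -2724, -8364, -25476, -77196, -233124, so a_10 = -233124.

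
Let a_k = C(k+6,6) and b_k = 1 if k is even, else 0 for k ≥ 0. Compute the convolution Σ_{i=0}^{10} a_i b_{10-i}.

Write out a_i and b_{10-i} for i = 0,…,10 and sum the products.
Σ = 1·1 + 7·0 + 28·1 + 84·0 + 210·1 + 462·0 + 924·1 + 1716·0 + 3003·1 + 5005·0 + 8008·1 = 12174.

12174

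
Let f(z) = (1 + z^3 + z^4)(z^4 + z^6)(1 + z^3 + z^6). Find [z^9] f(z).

2

(1 + z^3 + z^4) has coefficients 1,0,0,1,1 for degrees 0…4.
(z^4 + z^6) has coefficients 0,0,0,0,1,0,1,0,0,0 for degrees 0…9.
Finally multiplying by (1 + z^3 + z^6), the product of all factors after the first has coefficients 0,0,0,0,1,0,1,1,0,1 for degrees 0…9.
[z^9] = 1·1 + 1·1 + 1·0 = 2.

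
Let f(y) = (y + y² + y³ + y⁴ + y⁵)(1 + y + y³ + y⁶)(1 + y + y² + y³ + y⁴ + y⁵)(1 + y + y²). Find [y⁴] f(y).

(y + y² + y³ + y⁴ + y⁵) has coefficients 0,1,1,1,1 for degrees 0…4.
(1 + y + y³ + y⁶) has coefficients 1,1,0,1,0 for degrees 0…4.
Multiplying by (1 + y + y² + y³ + y⁴ + y⁵) gives running coefficients 1,2,2,3,3 for degrees 0…4.
Finally multiplying by (1 + y + y²), the product of all factors after the first has coefficients 1,3,5,7,8 for degrees 0…4.
[y⁴] = 1·7 + 1·5 + 1·3 + 1·1 = 16.

16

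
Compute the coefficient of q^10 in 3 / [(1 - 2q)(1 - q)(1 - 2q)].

61443

The denominator gives the recurrence a_n = 5a_(n−1) − 8a_(n−2) + 4a_(n−3) for n ≥ 3; the numerator fixes a_0 = 3, a_1 = 15, a_2 = 51.
Iterating: 3, 15, 51, 147, 387, 963, 2307, 5379, 12291, 27651, 61443, so a_10 = 61443.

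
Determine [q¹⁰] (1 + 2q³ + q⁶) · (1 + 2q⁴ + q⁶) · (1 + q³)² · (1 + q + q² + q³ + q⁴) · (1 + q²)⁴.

(1 + 2q³ + q⁶) has coefficients 1,0,0,2,0,0,1 for degrees 0…6.
(1 + 2q⁴ + q⁶) has coefficients 1,0,0,0,2,0,1,0,0,0,0 for degrees 0…10.
Multiplying by (1 + q³)² gives running coefficients 1,0,0,2,2,0,2,4,0,2,2 for degrees 0…10.
Multiplying by (1 + q + q² + q³ + q⁴) gives running coefficients 1,1,1,3,5,4,6,10,8,8,10 for degrees 0…10.
Finally multiplying by (1 + q²)⁴, the product of all factors after the first has coefficients 1,1,5,7,15,22,36,48,67,85,99 for degrees 0…10.
[q¹⁰] = 1·99 + 2·48 + 1·15 = 210.

210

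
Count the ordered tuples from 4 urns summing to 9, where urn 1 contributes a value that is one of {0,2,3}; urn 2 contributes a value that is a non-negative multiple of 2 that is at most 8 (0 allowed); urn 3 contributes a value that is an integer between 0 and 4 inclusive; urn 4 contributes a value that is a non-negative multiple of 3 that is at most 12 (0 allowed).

20

The generating function for the choices is (1 + t^2 + t^3)·(1 + t^2 + t^4 + t^6 + t^8)·(1 + t + t^2 + t^3 + t^4)·(1 + t^3 + t^6 + t^9 + t^12); the count is [t^9].
(1 + t^2 + t^3) has coefficients 1,0,1,1 for degrees 0…3.
(1 + t^2 + t^4 + t^6 + t^8) has coefficients 1,0,1,0,1,0,1,0,1,0 for degrees 0…9.
Multiplying by (1 + t + t^2 + t^3 + t^4) gives running coefficients 1,1,2,2,3,2,3,2,3,2 for degrees 0…9.
Finally multiplying by (1 + t^3 + t^6 + t^9 + t^12), the product of all factors after the first has coefficients 1,1,2,3,4,4,6,6,7,8 for degrees 0…9.
[t^9] = 1·8 + 1·6 + 1·6 = 20.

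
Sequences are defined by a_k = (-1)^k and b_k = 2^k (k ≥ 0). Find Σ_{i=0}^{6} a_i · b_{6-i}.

The convolution is the x^6 coefficient of A(x)B(x).
Σ = 1·64 − 1·32 + 1·16 − 1·8 + 1·4 − 1·2 + 1·1 = 43.

43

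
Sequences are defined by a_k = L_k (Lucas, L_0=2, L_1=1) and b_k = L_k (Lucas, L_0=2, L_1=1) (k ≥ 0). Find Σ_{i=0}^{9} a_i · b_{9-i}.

870

Write out a_i and b_{9-i} for i = 0,…,9 and sum the products.
Σ = 2·76 + 1·47 + 3·29 + 4·18 + 7·11 + 11·7 + 18·4 + 29·3 + 47·1 + 76·2 = 870.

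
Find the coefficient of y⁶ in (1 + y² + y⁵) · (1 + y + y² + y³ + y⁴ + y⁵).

2

(1 + y² + y⁵) has coefficients 1,0,1,0,0,1 for degrees 0…5.
(1 + y + y² + y³ + y⁴ + y⁵) has coefficients 1,1,1,1,1,1,0 for degrees 0…6.
[y⁶] = 1·0 + 1·1 + 1·1 = 2.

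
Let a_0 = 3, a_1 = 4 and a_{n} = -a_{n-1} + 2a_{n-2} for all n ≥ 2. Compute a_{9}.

The ordinary generating function has denominator 1 + q - 2q^2.
Iterating the recurrence: a_0,…,a_{9} = 3, 4, 2, 6, -2, 14, -18, 46, -82, 174.

174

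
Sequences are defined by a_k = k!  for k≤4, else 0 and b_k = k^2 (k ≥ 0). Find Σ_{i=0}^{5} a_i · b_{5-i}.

107

This is [x^5] in the product of the two ordinary generating functions.
Σ = 1·25 + 1·16 + 2·9 + 6·4 + 24·1 + 0·0 = 107.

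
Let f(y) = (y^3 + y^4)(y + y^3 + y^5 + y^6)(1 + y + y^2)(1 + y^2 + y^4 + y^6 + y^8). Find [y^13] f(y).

(y^3 + y^4) has coefficients 0,0,0,1,1 for degrees 0…4.
(y + y^3 + y^5 + y^6) has coefficients 0,1,0,1,0,1,1,0,0,0,0,0,0,0 for degrees 0…13.
Multiplying by (1 + y + y^2) gives running coefficients 0,1,1,2,1,2,2,2,1,0,0,0,0,0 for degrees 0…13.
Finally multiplying by (1 + y^2 + y^4 + y^6 + y^8), the product of all factors after the first has coefficients 0,1,1,3,2,5,4,7,5,7,5,6,4,4 for degrees 0…13.
[y^13] = 1·5 + 1·7 = 12.

12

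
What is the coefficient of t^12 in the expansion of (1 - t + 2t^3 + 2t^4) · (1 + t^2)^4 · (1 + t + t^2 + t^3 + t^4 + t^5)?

40

(1 - t + 2t^3 + 2t^4) has coefficients 1,-1,0,2,2 for degrees 0…4.
(1 + t^2)^4 has coefficients 1,0,4,0,6,0,4,0,1,0,0,0,0 for degrees 0…12.
Finally multiplying by (1 + t + t^2 + t^3 + t^4 + t^5), the product of all factors after the first has coefficients 1,1,5,5,11,11,14,14,11,11,5,5,1 for degrees 0…12.
[t^12] = 1·1 − 1·5 + 2·11 + 2·11 = 40.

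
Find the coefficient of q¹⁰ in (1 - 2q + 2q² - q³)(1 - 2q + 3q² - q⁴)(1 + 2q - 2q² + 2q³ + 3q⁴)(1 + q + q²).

12

(1 - 2q + 2q² - q³) has coefficients 1,-2,2,-1 for degrees 0…3.
(1 - 2q + 3q² - q⁴) has coefficients 1,-2,3,0,-1,0,0,0,0,0,0 for degrees 0…10.
Multiplying by (1 + 2q - 2q² + 2q³ + 3q⁴) gives running coefficients 1,0,-3,12,-8,-2,11,-2,-3,0,0 for degrees 0…10.
Finally multiplying by (1 + q + q²), the product of all factors after the first has coefficients 1,1,-2,9,1,2,1,7,6,-5,-3 for degrees 0…10.
[q¹⁰] = 1·(-3) − 2·(-5) + 2·6 − 1·7 = 12.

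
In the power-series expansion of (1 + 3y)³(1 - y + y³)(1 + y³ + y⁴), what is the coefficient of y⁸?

9

(1 + 3y)³ has coefficients 1,9,27,27 for degrees 0…3.
(1 - y + y³) has coefficients 1,-1,0,1,0,0,0,0,0 for degrees 0…8.
Finally multiplying by (1 + y³ + y⁴), the product of all factors after the first has coefficients 1,-1,0,2,0,-1,1,1,0 for degrees 0…8.
[y⁸] = 1·0 + 9·1 + 27·1 + 27·(-1) = 9.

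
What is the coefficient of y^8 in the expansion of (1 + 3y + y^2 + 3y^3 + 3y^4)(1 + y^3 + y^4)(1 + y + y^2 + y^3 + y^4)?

24

(1 + 3y + y^2 + 3y^3 + 3y^4) has coefficients 1,3,1,3,3 for degrees 0…4.
(1 + y^3 + y^4) has coefficients 1,0,0,1,1,0,0,0,0 for degrees 0…8.
Finally multiplying by (1 + y + y^2 + y^3 + y^4), the product of all factors after the first has coefficients 1,1,1,2,3,2,2,2,1 for degrees 0…8.
[y^8] = 1·1 + 3·2 + 1·2 + 3·2 + 3·3 = 24.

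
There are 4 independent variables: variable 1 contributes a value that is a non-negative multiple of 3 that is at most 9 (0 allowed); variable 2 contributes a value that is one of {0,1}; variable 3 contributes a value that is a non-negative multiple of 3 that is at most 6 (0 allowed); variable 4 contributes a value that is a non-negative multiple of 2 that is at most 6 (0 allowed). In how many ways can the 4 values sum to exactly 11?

6

The generating function for the choices is (1 + z^3 + z^6 + z^9)·(1 + z)·(1 + z^3 + z^6)·(1 + z^2 + z^4 + z^6); the count is [z^11].
(1 + z^3 + z^6 + z^9) has coefficients 1,0,0,1,0,0,1,0,0,1 for degrees 0…9.
(1 + z) has coefficients 1,1,0,0,0,0,0,0,0,0,0,0 for degrees 0…11.
Multiplying by (1 + z^3 + z^6) gives running coefficients 1,1,0,1,1,0,1,1,0,0,0,0 for degrees 0…11.
Finally multiplying by (1 + z^2 + z^4 + z^6), the product of all factors after the first has coefficients 1,1,1,2,2,2,3,3,2,2,2,1 for degrees 0…11.
[z^11] = 1·1 + 1·2 + 1·2 + 1·1 = 6.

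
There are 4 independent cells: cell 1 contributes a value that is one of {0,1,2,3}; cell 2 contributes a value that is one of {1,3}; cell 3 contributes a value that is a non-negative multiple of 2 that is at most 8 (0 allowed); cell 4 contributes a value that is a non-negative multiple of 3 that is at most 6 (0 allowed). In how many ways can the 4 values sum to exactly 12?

11

The generating function for the choices is (1 + z + z^2 + z^3)·(z + z^3)·(1 + z^2 + z^4 + z^6 + z^8)·(1 + z^3 + z^6); the count is [z^12].
(1 + z + z^2 + z^3) has coefficients 1,1,1,1 for degrees 0…3.
(z + z^3) has coefficients 0,1,0,1,0,0,0,0,0,0,0,0,0 for degrees 0…12.
Multiplying by (1 + z^2 + z^4 + z^6 + z^8) gives running coefficients 0,1,0,2,0,2,0,2,0,2,0,1,0 for degrees 0…12.
Finally multiplying by (1 + z^3 + z^6), the product of all factors after the first has coefficients 0,1,0,2,1,2,2,3,2,4,2,3,2 for degrees 0…12.
[z^12] = 1·2 + 1·3 + 1·2 + 1·4 = 11.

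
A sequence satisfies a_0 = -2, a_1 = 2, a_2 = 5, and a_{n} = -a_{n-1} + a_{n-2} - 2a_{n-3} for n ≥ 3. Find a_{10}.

The ordinary generating function has denominator 1 + y - y^2 + 2y^3.
Iterating the recurrence: a_0,…,a_{10} = -2, 2, 5, 1, 0, -9, 7, -16, 41, -71, 144.

144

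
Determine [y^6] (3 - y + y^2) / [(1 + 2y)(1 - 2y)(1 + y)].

Partial fractions give a closed form: a_n = (15/4)·(-2)^n + (11/12)·2^n + (-5/3)·(-1)^n.
At n = 6: a_6 = 297.

297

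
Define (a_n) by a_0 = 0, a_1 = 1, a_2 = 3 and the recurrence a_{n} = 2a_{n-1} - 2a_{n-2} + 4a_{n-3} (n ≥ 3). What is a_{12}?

The ordinary generating function has denominator 1 - 2x + 2x^2 - 4x^3.
Iterating the recurrence: a_0,…,a_{12} = 0, 1, 3, 4, 6, 16, 36, 64, 120, 256, 528, 1024, 2016.

2016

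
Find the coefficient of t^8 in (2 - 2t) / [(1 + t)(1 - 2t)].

172

Partial fractions give a closed form: a_n = (4/3)·(-1)^n + (2/3)·2^n.
At n = 8: a_8 = 172.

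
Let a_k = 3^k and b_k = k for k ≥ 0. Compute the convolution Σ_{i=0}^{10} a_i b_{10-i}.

Write out a_i and b_{10-i} for i = 0,…,10 and sum the products.
Σ = 1·10 + 3·9 + 9·8 + 27·7 + 81·6 + 243·5 + 729·4 + 2187·3 + 6561·2 + 19683·1 + 59049·0 = 44281.

44281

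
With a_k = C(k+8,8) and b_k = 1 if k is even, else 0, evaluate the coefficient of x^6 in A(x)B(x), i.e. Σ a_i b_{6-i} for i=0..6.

3544

The convolution is the t^6 coefficient of A(t)B(t).
Σ = 1·1 + 9·0 + 45·1 + 165·0 + 495·1 + 1287·0 + 3003·1 = 3544.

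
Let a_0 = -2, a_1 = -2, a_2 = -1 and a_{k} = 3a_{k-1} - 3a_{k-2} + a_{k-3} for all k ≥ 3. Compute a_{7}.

19

The ordinary generating function has denominator 1 - 3z + 3z^2 - z^3.
Iterating the recurrence: a_0,…,a_{7} = -2, -2, -1, 1, 4, 8, 13, 19.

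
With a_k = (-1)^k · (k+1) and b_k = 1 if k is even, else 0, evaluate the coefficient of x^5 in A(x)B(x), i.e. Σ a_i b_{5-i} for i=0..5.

Write out a_i and b_{5-i} for i = 0,…,5 and sum the products.
Σ = 1·0 − 2·1 + 3·0 − 4·1 + 5·0 − 6·1 = -12.

-12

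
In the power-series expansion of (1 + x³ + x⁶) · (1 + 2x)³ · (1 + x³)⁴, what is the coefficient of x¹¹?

168

(1 + x³ + x⁶) has coefficients 1,0,0,1,0,0,1 for degrees 0…6.
(1 + 2x)³ has coefficients 1,6,12,8,0,0,0,0,0,0,0,0 for degrees 0…11.
Finally multiplying by (1 + x³)⁴, the product of all factors after the first has coefficients 1,6,12,12,24,48,38,36,72,52,24,48 for degrees 0…11.
[x¹¹] = 1·48 + 1·72 + 1·48 = 168.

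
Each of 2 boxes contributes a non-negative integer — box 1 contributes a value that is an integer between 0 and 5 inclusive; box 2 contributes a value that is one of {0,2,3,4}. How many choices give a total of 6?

3

The generating function for the choices is (1 + y + y² + y³ + y⁴ + y⁵)·(1 + y² + y³ + y⁴); the count is [y⁶].
(1 + y + y² + y³ + y⁴ + y⁵) has coefficients 1,1,1,1,1,1 for degrees 0…5.
(1 + y² + y³ + y⁴) has coefficients 1,0,1,1,1,0,0 for degrees 0…6.
[y⁶] = 1·0 + 1·0 + 1·1 + 1·1 + 1·1 + 1·0 = 3.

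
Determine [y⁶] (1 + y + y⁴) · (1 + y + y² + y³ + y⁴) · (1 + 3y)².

40

(1 + y + y⁴) has coefficients 1,1,0,0,1 for degrees 0…4.
(1 + y + y² + y³ + y⁴) has coefficients 1,1,1,1,1,0,0 for degrees 0…6.
Finally multiplying by (1 + 3y)², the product of all factors after the first has coefficients 1,7,16,16,16,15,9 for degrees 0…6.
[y⁶] = 1·9 + 1·15 + 1·16 = 40.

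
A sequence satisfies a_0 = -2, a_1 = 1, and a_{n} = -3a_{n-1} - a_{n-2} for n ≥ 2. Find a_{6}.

-34

The ordinary generating function has denominator 1 + 3x + x^2.
Iterating the recurrence: a_0,…,a_{6} = -2, 1, -1, 2, -5, 13, -34.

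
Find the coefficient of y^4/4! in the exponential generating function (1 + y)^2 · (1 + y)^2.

24

The EGF product rule gives c_4 = Σ_{k_1+k_2=4} C(4; k_1,k_2) · ∏ g_i(k_i), where (1+y)^2 gives the falling factorial (2)_k; (1+y)^2 gives the falling factorial (2)_k.
g_1(k) for k = 0…4: 1, 2, 2, 0, 0.
g_2(k) for k = 0…4: 1, 2, 2, 0, 0.
c_4 = Σ_k C(4,k)·g_1(k)·g_2(4−k) = 6·2·2 = 24.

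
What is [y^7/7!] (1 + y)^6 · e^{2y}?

The EGF product rule gives c_7 = Σ_{k_1+k_2=7} C(7; k_1,k_2) · ∏ g_i(k_i), where (1+y)^6 gives the falling factorial (6)_k; e^{2y} gives (2)^k.
g_1(k) for k = 0…7: 1, 6, 30, 120, 360, 720, 720, 0.
g_2(k) for k = 0…7: 1, 2, 4, 8, 16, 32, 64, 128.
c_7 = Σ_k C(7,k)·g_1(k)·g_2(7−k) = 1·1·128 + 7·6·64 + 21·30·32 + 35·120·16 + 35·360·8 + 21·720·4 + 7·720·2 = 128 + 2688 + 20160 + 67200 + 100800 + 60480 + 10080 = 261536.

261536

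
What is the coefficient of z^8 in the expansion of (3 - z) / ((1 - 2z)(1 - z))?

1278

The denominator gives the recurrence a_n = 3a_(n−1) − 2a_(n−2) for n ≥ 3; the numerator fixes a_0 = 3, a_1 = 8, a_2 = 18.
Iterating: 3, 8, 18, 38, 78, 158, 318, 638, 1278, so a_8 = 1278.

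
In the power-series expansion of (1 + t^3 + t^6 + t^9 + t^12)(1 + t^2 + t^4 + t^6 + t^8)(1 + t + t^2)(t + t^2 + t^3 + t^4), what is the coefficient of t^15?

(1 + t^3 + t^6 + t^9 + t^12) has coefficients 1,0,0,1,0,0,1,0,0,1,0,0,1 for degrees 0…12.
(1 + t^2 + t^4 + t^6 + t^8) has coefficients 1,0,1,0,1,0,1,0,1,0,0,0,0,0,0,0 for degrees 0…15.
Multiplying by (1 + t + t^2) gives running coefficients 1,1,2,1,2,1,2,1,2,1,1,0,0,0,0,0 for degrees 0…15.
Finally multiplying by (t + t^2 + t^3 + t^4), the product of all factors after the first has coefficients 0,1,2,4,5,6,6,6,6,6,6,5,4,2,1,0 for degrees 0…15.
[t^15] = 1·0 + 1·4 + 1·6 + 1·6 + 1·4 = 20.

20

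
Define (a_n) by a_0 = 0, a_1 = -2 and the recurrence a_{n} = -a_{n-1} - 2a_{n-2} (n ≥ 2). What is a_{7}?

-14

The ordinary generating function has denominator 1 + q + 2q^2.
Iterating the recurrence: a_0,…,a_{7} = 0, -2, 2, 2, -6, 2, 10, -14.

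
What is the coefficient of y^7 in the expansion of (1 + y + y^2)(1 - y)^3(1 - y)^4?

-15

(1 + y + y^2) has coefficients 1,1,1 for degrees 0…2.
(1 - y)^3 has coefficients 1,-3,3,-1,0,0,0,0 for degrees 0…7.
Finally multiplying by (1 - y)^4, the product of all factors after the first has coefficients 1,-7,21,-35,35,-21,7,-1 for degrees 0…7.
[y^7] = 1·(-1) + 1·7 + 1·(-21) = -15.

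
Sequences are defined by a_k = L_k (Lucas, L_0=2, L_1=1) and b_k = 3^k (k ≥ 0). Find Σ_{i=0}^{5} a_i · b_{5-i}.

Write out a_i and b_{5-i} for i = 0,…,5 and sum the products.
Σ = 2·243 + 1·81 + 3·27 + 4·9 + 7·3 + 11·1 = 716.

716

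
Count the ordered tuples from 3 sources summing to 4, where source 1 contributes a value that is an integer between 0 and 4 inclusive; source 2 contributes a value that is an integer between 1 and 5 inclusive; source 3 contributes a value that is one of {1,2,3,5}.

The generating function for the choices is (1 + q + q² + q³ + q⁴)·(q + q² + q³ + q⁴ + q⁵)·(q + q² + q³ + q⁵); the count is [q⁴].
(1 + q + q² + q³ + q⁴) has coefficients 1,1,1,1,1 for degrees 0…4.
(q + q² + q³ + q⁴ + q⁵) has coefficients 0,1,1,1,1 for degrees 0…4.
Finally multiplying by (q + q² + q³ + q⁵), the product of all factors after the first has coefficients 0,0,1,2,3 for degrees 0…4.
[q⁴] = 1·3 + 1·2 + 1·1 + 1·0 + 1·0 = 6.

6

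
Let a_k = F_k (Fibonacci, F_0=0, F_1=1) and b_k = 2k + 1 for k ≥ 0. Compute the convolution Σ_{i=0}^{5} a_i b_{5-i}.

40

The convolution is the x^5 coefficient of A(x)B(x).
Σ = 0·11 + 1·9 + 1·7 + 2·5 + 3·3 + 5·1 = 40.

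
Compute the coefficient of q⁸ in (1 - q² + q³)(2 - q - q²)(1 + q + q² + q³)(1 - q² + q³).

-4

(1 - q² + q³) has coefficients 1,0,-1,1 for degrees 0…3.
(2 - q - q²) has coefficients 2,-1,-1,0,0,0,0,0,0 for degrees 0…8.
Multiplying by (1 + q + q² + q³) gives running coefficients 2,1,0,0,-2,-1,0,0,0 for degrees 0…8.
Finally multiplying by (1 - q² + q³), the product of all factors after the first has coefficients 2,1,-2,1,-1,-1,2,-1,-1 for degrees 0…8.
[q⁸] = 1·(-1) − 1·2 + 1·(-1) = -4.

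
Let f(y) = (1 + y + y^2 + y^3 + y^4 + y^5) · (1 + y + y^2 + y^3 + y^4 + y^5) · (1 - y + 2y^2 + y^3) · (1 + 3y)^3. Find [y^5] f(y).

(1 + y + y^2 + y^3 + y^4 + y^5) has coefficients 1,1,1,1,1,1 for degrees 0…5.
(1 + y + y^2 + y^3 + y^4 + y^5) has coefficients 1,1,1,1,1,1 for degrees 0…5.
Multiplying by (1 - y + 2y^2 + y^3) gives running coefficients 1,0,2,3,3,3 for degrees 0…5.
Finally multiplying by (1 + 3y)^3, the product of all factors after the first has coefficients 1,9,29,48,84,165 for degrees 0…5.
[y^5] = 1·165 + 1·84 + 1·48 + 1·29 + 1·9 + 1·1 = 336.

336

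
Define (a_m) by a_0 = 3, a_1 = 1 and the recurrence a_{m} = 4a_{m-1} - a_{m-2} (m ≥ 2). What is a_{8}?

2131

The ordinary generating function has denominator 1 - 4y + y^2.
Iterating the recurrence: a_0,…,a_{8} = 3, 1, 1, 3, 11, 41, 153, 571, 2131.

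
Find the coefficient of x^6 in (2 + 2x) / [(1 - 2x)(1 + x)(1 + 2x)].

The denominator gives the recurrence a_n = −a_(n−1) + 4a_(n−2) + 4a_(n−3) for n ≥ 3; the numerator fixes a_0 = 2, a_1 = 0, a_2 = 8.
Iterating: 2, 0, 8, 0, 32, 0, 128, so a_6 = 128.

128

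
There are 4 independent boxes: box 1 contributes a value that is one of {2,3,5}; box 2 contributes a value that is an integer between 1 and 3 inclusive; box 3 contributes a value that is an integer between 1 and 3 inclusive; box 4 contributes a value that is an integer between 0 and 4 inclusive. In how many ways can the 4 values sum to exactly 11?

18

The generating function for the choices is (q² + q³ + q⁵)·(q + q² + q³)·(q + q² + q³)·(1 + q + q² + q³ + q⁴); the count is [q¹¹].
(q² + q³ + q⁵) has coefficients 0,0,1,1,0,1 for degrees 0…5.
(q + q² + q³) has coefficients 0,1,1,1,0,0,0,0,0,0,0,0 for degrees 0…11.
Multiplying by (q + q² + q³) gives running coefficients 0,0,1,2,3,2,1,0,0,0,0,0 for degrees 0…11.
Finally multiplying by (1 + q + q² + q³ + q⁴), the product of all factors after the first has coefficients 0,0,1,3,6,8,9,8,6,3,1,0 for degrees 0…11.
[q¹¹] = 1·3 + 1·6 + 1·9 = 18.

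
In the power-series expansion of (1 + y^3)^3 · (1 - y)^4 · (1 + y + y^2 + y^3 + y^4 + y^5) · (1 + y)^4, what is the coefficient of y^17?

-6

(1 + y^3)^3 has coefficients 1,0,0,3,0,0,3,0,0,1 for degrees 0…9.
(1 - y)^4 has coefficients 1,-4,6,-4,1,0,0,0,0,0,0,0,0,0,0,0,0,0 for degrees 0…17.
Multiplying by (1 + y + y^2 + y^3 + y^4 + y^5) gives running coefficients 1,-3,3,-1,0,0,-1,3,-3,1,0,0,0,0,0,0,0,0 for degrees 0…17.
Finally multiplying by (1 + y)^4, the product of all factors after the first has coefficients 1,1,-3,-3,3,3,-2,-2,3,3,-3,-3,1,1,0,0,0,0 for degrees 0…17.
[y^17] = 1·0 + 3·0 + 3·(-3) + 1·3 = -6.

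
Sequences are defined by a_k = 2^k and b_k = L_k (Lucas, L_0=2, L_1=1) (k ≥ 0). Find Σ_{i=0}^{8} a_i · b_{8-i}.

1337

The convolution is the t^8 coefficient of A(t)B(t).
Σ = 1·47 + 2·29 + 4·18 + 8·11 + 16·7 + 32·4 + 64·3 + 128·1 + 256·2 = 1337.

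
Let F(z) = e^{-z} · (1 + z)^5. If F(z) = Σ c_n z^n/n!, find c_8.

-1159

The EGF product rule gives c_8 = Σ_{k_1+k_2=8} C(8; k_1,k_2) · ∏ g_i(k_i), where e^{-z} gives (-1)^k; (1+z)^5 gives the falling factorial (5)_k.
g_1(k) for k = 0…8: 1, -1, 1, -1, 1, -1, 1, -1, 1.
g_2(k) for k = 0…8: 1, 5, 20, 60, 120, 120, 0, 0, 0.
c_8 = Σ_k C(8,k)·g_1(k)·g_2(8−k) = 56·(-1)·120 + 70·1·120 + 56·(-1)·60 + 28·1·20 + 8·(-1)·5 + 1·1·1 = −6720 + 8400 − 3360 + 560 − 40 + 1 = -1159.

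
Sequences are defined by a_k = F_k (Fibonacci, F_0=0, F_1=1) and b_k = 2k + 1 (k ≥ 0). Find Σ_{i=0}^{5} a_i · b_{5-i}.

40

Write out a_i and b_{5-i} for i = 0,…,5 and sum the products.
Σ = 0·11 + 1·9 + 1·7 + 2·5 + 3·3 + 5·1 = 40.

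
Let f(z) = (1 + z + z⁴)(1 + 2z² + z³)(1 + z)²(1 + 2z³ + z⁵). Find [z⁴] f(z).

16

(1 + z + z⁴) has coefficients 1,1,0,0,1 for degrees 0…4.
(1 + 2z² + z³) has coefficients 1,0,2,1,0 for degrees 0…4.
Multiplying by (1 + z)² gives running coefficients 1,2,3,5,4 for degrees 0…4.
Finally multiplying by (1 + 2z³ + z⁵), the product of all factors after the first has coefficients 1,2,3,7,8 for degrees 0…4.
[z⁴] = 1·8 + 1·7 + 1·1 = 16.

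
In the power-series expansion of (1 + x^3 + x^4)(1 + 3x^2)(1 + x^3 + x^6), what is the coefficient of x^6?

(1 + x^3 + x^4) has coefficients 1,0,0,1,1 for degrees 0…4.
(1 + 3x^2) has coefficients 1,0,3,0,0,0,0 for degrees 0…6.
Finally multiplying by (1 + x^3 + x^6), the product of all factors after the first has coefficients 1,0,3,1,0,3,1 for degrees 0…6.
[x^6] = 1·1 + 1·1 + 1·3 = 5.

5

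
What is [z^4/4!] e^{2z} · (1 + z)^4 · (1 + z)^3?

The EGF product rule gives c_4 = Σ_{k_1+k_2+k_3=4} C(4; k_1,k_2,k_3) · ∏ g_i(k_i), where e^{2z} gives (2)^k; (1+z)^4 gives the falling factorial (4)_k; (1+z)^3 gives the falling factorial (3)_k.
g_1(k) for k = 0…4: 1, 2, 4, 8, 16.
g_2(k) for k = 0…4: 1, 4, 12, 24, 24.
g_3(k) for k = 0…4: 1, 3, 6, 6, 0.
First combine the last two factors: h(k) = Σ_j C(k,j)·g_2(j)·g_3(k−j) for k = 0…4: 1, 7, 42, 210, 840.
c_4 = Σ_k C(4,k)·g_1(k)·h(4−k) = 1·1·840 + 4·2·210 + 6·4·42 + 4·8·7 + 1·16·1 = 840 + 1680 + 1008 + 224 + 16 = 3768.

3768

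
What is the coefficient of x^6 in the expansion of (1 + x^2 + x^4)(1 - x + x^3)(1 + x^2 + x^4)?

(1 + x^2 + x^4) has coefficients 1,0,1,0,1 for degrees 0…4.
(1 - x + x^3) has coefficients 1,-1,0,1,0,0,0 for degrees 0…6.
Finally multiplying by (1 + x^2 + x^4), the product of all factors after the first has coefficients 1,-1,1,0,1,0,0 for degrees 0…6.
[x^6] = 1·0 + 1·1 + 1·1 = 2.

2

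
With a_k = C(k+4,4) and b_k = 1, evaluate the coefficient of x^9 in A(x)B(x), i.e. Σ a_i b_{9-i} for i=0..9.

2002

The convolution is the t^9 coefficient of A(t)B(t).
Σ = 1·1 + 5·1 + 15·1 + 35·1 + 70·1 + 126·1 + 210·1 + 330·1 + 495·1 + 715·1 = 2002.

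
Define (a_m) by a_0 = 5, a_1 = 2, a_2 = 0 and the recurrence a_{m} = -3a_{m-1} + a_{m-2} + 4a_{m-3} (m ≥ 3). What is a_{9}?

13470

The ordinary generating function has denominator 1 + 3t - t^2 - 4t^3.
Iterating the recurrence: a_0,…,a_{9} = 5, 2, 0, 22, -58, 196, -558, 1638, -4688, 13470.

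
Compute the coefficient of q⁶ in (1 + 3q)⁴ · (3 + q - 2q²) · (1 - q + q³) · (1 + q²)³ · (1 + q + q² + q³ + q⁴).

(1 + 3q)⁴ has coefficients 1,12,54,108,81 for degrees 0…4.
(3 + q - 2q²) has coefficients 3,1,-2,0,0,0,0 for degrees 0…6.
Multiplying by (1 - q + q³) gives running coefficients 3,-2,-3,5,1,-2,0 for degrees 0…6.
Multiplying by (1 + q²)³ gives running coefficients 3,-2,6,-1,1,7,-3 for degrees 0…6.
Finally multiplying by (1 + q + q² + q³ + q⁴), the product of all factors after the first has coefficients 3,1,7,6,7,11,10 for degrees 0…6.
[q⁶] = 1·10 + 12·11 + 54·7 + 108·6 + 81·7 = 1735.

1735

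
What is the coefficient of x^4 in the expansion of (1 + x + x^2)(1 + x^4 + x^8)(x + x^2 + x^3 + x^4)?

(1 + x + x^2) has coefficients 1,1,1 for degrees 0…2.
(1 + x^4 + x^8) has coefficients 1,0,0,0,1 for degrees 0…4.
Finally multiplying by (x + x^2 + x^3 + x^4), the product of all factors after the first has coefficients 0,1,1,1,1 for degrees 0…4.
[x^4] = 1·1 + 1·1 + 1·1 = 3.

3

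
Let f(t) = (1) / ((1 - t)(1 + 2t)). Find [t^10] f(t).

683

The denominator gives the recurrence a_n = −a_(n−1) + 2a_(n−2) for n ≥ 2; the numerator fixes a_0 = 1, a_1 = -1.
Iterating: 1, -1, 3, -5, 11, -21, 43, -85, 171, -341, 683, so a_10 = 683.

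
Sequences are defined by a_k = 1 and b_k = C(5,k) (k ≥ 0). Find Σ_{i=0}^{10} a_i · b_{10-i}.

The convolution is the x^10 coefficient of A(x)B(x).
Σ = 1·0 + 1·0 + 1·0 + 1·0 + 1·0 + 1·1 + 1·5 + 1·10 + 1·10 + 1·5 + 1·1 = 32.

32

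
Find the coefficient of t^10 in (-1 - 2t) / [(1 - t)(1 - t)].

-31

The denominator gives the recurrence a_n = 2a_(n−1) − a_(n−2) for n ≥ 2; the numerator fixes a_0 = -1, a_1 = -4.
Iterating: -1, -4, -7, -10, -13, -16, -19, -22, -25, -28, -31, so a_10 = -31.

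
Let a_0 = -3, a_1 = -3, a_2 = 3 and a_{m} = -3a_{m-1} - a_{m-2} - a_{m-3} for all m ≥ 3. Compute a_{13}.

The ordinary generating function has denominator 1 + 3z + z^2 + z^3.
Iterating the recurrence: a_0,…,a_{13} = -3, -3, 3, -3, 9, -27, 75, -207, 573, -1587, 4395, -12171, 33705, -93339.

-93339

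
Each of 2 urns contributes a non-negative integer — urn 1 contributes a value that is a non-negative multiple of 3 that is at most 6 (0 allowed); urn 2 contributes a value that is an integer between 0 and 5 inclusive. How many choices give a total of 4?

The generating function for the choices is (1 + t^3 + t^6)·(1 + t + t^2 + t^3 + t^4 + t^5); the count is [t^4].
(1 + t^3 + t^6) has coefficients 1,0,0,1,0 for degrees 0…4.
(1 + t + t^2 + t^3 + t^4 + t^5) has coefficients 1,1,1,1,1 for degrees 0…4.
[t^4] = 1·1 + 1·1 = 2.

2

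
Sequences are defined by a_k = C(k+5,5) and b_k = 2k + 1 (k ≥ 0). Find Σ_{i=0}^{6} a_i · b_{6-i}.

Write out a_i and b_{6-i} for i = 0,…,6 and sum the products.
Σ = 1·13 + 6·11 + 21·9 + 56·7 + 126·5 + 252·3 + 462·1 = 2508.

2508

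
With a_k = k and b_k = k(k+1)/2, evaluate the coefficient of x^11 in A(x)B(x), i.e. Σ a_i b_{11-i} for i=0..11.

715

Write out a_i and b_{11-i} for i = 0,…,11 and sum the products.
Σ = 0·66 + 1·55 + 2·45 + 3·36 + 4·28 + 5·21 + 6·15 + 7·10 + 8·6 + 9·3 + 10·1 + 11·0 = 715.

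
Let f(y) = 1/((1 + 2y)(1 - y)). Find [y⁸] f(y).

The denominator gives the recurrence a_n = −a_(n−1) + 2a_(n−2) for n ≥ 2; the numerator fixes a_0 = 1, a_1 = -1.
Iterating: 1, -1, 3, -5, 11, -21, 43, -85, 171, so a_8 = 171.

171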